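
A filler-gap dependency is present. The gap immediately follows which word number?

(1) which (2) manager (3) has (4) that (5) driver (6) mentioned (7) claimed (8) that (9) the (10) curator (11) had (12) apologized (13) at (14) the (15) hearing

The displaced element is "which manager" (word 2).
It is linked across 1 clause boundary (Ø).
It functions as the subject of "claimed", so the gap sits immediately after word 6 ("mentioned").
Base order: That driver has mentioned that which manager claimed that the curator had apologized at the hearing.

6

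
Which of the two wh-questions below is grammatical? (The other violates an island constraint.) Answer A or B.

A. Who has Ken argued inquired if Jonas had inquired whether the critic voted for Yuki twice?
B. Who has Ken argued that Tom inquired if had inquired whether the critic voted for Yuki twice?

In B, the wh-phrase is extracted from inside a wh-island (introduced by "if"), which blocks movement.
In A, the extraction path crosses only that-complement boundaries, which are transparent.
So A is grammatical.

A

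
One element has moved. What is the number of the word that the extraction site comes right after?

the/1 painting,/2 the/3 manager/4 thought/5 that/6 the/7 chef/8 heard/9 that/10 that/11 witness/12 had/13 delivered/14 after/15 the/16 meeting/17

14

The displaced element is "the painting" (word 2).
It is linked across 2 clause boundaries (that → that).
It functions as the direct object of "delivered", so the gap sits immediately after word 14 ("delivered").
Base order: The manager thought that the chef heard that that witness had delivered the painting after the meeting.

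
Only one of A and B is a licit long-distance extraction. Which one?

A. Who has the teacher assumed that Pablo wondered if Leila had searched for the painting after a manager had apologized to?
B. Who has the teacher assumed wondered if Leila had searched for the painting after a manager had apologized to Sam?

B

In A, the wh-phrase is extracted from inside a wh-island (introduced by "if"), which blocks movement.
In B, the extraction path crosses only that-complement boundaries, which are transparent.
So B is grammatical.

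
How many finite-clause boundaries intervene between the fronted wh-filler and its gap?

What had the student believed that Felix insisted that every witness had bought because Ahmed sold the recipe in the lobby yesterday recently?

2

"what" is extracted from the object of "bought".
Boundaries crossed, outermost first: [that], [that] — 2 in total.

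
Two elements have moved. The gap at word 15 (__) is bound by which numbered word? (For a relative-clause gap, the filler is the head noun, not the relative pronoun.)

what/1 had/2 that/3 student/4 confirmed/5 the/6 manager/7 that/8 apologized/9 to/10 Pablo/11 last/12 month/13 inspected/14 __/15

The marked gap is the direct object of "inspected".
Its filler is the fronted wh-phrase "what", at word 1.
(The other dependency links word 7 to a gap after word 8.)

1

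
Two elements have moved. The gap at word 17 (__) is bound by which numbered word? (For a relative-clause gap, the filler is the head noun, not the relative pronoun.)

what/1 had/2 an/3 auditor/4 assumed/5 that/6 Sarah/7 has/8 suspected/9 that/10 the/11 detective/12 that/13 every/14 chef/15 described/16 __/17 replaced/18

The marked gap is inside the relative clause, the direct object of "described".
Its filler is the head noun "detective" (via "that"), at word 12.
(The other dependency links word 1 to a gap after word 18.)

12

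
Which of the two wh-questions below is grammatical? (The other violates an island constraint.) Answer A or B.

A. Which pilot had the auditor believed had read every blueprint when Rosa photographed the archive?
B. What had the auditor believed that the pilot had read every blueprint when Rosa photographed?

A

In B, the wh-phrase is extracted from inside an adjunct island (introduced by "when"), which blocks movement.
In A, the extraction path crosses only that-complement boundaries, which are transparent.
So A is grammatical.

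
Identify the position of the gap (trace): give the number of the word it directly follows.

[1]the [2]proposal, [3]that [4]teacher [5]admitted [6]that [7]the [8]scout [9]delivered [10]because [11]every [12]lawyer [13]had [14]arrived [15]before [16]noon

The displaced element is "the proposal" (word 2).
It is linked across 1 clause boundary (that).
It functions as the direct object of "delivered", so the gap sits immediately after word 9 ("delivered").
Base order: That teacher admitted that the scout delivered the proposal because every lawyer had arrived before noon.

9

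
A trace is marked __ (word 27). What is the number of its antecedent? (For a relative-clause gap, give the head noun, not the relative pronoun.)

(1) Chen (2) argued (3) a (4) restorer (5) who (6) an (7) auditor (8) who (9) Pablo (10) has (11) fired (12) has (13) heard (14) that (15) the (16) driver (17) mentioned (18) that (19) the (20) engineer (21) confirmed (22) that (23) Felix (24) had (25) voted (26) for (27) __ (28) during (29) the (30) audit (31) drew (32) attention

The gap at 27 is the prepositional object of "voted", inside a relative clause.
The relative pronoun is "who" (word 5); it is bound by the head noun immediately before it.
Its filler is the head noun "restorer", at word 4.

4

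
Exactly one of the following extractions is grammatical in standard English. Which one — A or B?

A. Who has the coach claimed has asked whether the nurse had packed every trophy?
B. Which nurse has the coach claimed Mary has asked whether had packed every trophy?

In B, the wh-phrase is extracted from inside a wh-island (introduced by "whether"), which blocks movement.
In A, the extraction path crosses only that-complement boundaries, which are transparent.
So A is grammatical.

A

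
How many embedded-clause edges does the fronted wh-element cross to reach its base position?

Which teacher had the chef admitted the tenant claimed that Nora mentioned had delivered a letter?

3

"which teacher" is extracted from the subject of "delivered".
Boundaries crossed, outermost first: [Ø], [that], [Ø] — 3 in total.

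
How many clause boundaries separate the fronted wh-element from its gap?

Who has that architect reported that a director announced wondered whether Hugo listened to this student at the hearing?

"who" is extracted from the subject of "wondered".
Boundaries crossed, outermost first: [that], [Ø] — 2 in total.

2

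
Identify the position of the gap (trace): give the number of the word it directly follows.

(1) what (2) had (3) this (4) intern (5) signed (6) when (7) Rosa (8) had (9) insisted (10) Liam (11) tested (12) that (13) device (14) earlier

The displaced element is "what" (word 1).
It functions as the direct object of "signed", so the gap sits immediately after word 5 ("signed").
Base order: This intern had signed what when Rosa had insisted Liam tested that device earlier.

5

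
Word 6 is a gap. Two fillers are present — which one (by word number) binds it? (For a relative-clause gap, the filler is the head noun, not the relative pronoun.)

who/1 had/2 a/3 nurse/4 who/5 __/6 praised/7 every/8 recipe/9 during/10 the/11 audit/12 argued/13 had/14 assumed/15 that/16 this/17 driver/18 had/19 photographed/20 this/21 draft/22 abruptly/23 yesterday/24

The marked gap is inside the relative clause, the subject of "praised".
Its filler is the head noun "nurse" (via "who"), at word 4.
(The other dependency links word 1 to a gap after word 13.)

4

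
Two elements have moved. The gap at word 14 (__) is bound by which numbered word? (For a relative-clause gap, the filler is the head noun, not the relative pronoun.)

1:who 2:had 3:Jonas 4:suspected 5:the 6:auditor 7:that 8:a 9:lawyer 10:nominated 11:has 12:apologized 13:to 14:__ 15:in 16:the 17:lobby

1

The marked gap is the object of the preposition "to" of "apologized".
Its filler is the fronted wh-phrase "who", at word 1.
(The other dependency links word 6 to a gap after word 10.)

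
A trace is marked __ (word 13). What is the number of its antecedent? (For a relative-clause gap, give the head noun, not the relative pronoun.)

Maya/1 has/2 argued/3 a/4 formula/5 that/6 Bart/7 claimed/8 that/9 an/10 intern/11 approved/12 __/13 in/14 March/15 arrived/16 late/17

The gap at 13 is the object of "approved", inside a relative clause.
The relative pronoun is "that" (word 6); it is bound by the head noun immediately before it.
Its filler is the head noun "formula", at word 5.

5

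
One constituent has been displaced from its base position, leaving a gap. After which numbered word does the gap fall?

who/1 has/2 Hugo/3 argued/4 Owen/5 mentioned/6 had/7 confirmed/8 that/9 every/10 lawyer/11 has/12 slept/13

6

The displaced element is "who" (word 1).
It is linked across 2 clause boundaries (Ø → Ø).
It functions as the subject of "confirmed", so the gap sits immediately after word 6 ("mentioned").
Base order: Hugo has argued Owen mentioned who had confirmed that every lawyer has slept.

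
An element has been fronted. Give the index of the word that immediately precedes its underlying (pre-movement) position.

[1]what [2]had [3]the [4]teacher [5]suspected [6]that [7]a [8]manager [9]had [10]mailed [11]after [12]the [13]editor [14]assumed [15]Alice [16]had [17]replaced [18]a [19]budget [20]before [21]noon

10

The displaced element is "what" (word 1).
It is linked across 1 clause boundary (that).
It functions as the direct object of "mailed", so the gap sits immediately after word 10 ("mailed").
Base order: The teacher had suspected that a manager had mailed what after the editor assumed Alice had replaced a budget before noon.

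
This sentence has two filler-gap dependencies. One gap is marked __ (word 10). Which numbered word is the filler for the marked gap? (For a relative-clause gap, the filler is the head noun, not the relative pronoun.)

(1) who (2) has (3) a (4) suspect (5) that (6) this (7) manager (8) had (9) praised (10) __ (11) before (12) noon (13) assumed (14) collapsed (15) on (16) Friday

The marked gap is inside the relative clause, the direct object of "praised".
Its filler is the head noun "suspect" (via "that"), at word 4.
(The other dependency links word 1 to a gap after word 13.)

4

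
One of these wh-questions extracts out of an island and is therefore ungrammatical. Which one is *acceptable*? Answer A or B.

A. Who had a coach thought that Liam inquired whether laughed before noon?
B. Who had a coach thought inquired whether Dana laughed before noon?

In A, the wh-phrase is extracted from inside a wh-island (introduced by "whether"), which blocks movement.
In B, the extraction path crosses only that-complement boundaries, which are transparent.
So B is grammatical.

B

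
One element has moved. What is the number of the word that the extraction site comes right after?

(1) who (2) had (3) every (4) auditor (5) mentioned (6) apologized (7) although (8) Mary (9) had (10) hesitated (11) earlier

The displaced element is "who" (word 1).
It is linked across 1 clause boundary (Ø).
It functions as the subject of "apologized", so the gap sits immediately after word 5 ("mentioned").
Base order: Every auditor had mentioned that who apologized although Mary had hesitated earlier.

5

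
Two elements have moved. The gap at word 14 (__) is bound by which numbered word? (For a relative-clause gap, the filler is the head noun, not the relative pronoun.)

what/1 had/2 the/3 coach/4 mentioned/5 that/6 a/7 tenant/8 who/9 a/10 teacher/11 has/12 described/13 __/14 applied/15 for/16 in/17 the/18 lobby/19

The marked gap is inside the relative clause, the direct object of "described".
Its filler is the head noun "tenant" (via "who"), at word 8.
(The other dependency links word 1 to a gap after word 16.)

8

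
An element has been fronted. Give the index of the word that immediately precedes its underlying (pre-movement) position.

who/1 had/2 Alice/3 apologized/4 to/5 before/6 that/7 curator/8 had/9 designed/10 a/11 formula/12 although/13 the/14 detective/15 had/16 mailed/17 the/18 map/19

5

The displaced element is "who" (word 1).
It functions as the object of the preposition "to" of "apologized", so the gap sits immediately after word 5 ("to").
Base order: Alice had apologized to who before that curator had designed a formula although the detective had mailed the map.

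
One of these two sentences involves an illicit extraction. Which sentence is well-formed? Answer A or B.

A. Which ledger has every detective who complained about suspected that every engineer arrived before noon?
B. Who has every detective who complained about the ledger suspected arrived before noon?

B

In A, the wh-phrase is extracted from inside a complex-NP island (relative clause) (introduced by "who"), which blocks movement.
In B, the extraction path crosses only that-complement boundaries, which are transparent.
So B is grammatical.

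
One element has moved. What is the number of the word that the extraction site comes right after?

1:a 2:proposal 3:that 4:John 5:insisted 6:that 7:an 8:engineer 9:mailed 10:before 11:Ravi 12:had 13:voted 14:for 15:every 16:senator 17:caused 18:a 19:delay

The displaced element is "a proposal" (word 2).
It is linked across 1 clause boundary (that).
It functions as the direct object of "mailed", so the gap sits immediately after word 9 ("mailed").
Base order: John insisted that an engineer mailed a proposal before Ravi had voted for every senator.

9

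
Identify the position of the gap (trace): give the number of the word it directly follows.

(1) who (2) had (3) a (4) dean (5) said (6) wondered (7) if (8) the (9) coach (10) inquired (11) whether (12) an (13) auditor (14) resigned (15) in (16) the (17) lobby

5

The displaced element is "who" (word 1).
It is linked across 1 clause boundary (Ø).
It functions as the subject of "wondered", so the gap sits immediately after word 5 ("said").
Base order: A dean had said that who wondered if the coach inquired whether an auditor resigned in the lobby.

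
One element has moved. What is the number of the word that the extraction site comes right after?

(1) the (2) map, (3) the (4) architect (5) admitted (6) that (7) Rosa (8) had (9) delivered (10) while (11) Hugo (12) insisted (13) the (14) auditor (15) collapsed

9

The displaced element is "the map" (word 2).
It is linked across 1 clause boundary (that).
It functions as the direct object of "delivered", so the gap sits immediately after word 9 ("delivered").
Base order: The architect admitted that Rosa had delivered the map while Hugo insisted the auditor collapsed.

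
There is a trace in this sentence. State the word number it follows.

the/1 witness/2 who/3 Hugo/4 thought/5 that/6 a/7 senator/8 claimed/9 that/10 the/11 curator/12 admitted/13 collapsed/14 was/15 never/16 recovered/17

13

The displaced element is "the witness" (word 2).
It is linked across 3 clause boundaries (that → that → Ø).
It functions as the subject of "collapsed", so the gap sits immediately after word 13 ("admitted").
Base order: Hugo thought that a senator claimed that the curator admitted that the witness collapsed.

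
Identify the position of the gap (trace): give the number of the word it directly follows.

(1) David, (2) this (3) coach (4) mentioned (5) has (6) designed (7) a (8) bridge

4

The displaced element is "David" (word 1).
It is linked across 1 clause boundary (Ø).
It functions as the subject of "designed", so the gap sits immediately after word 4 ("mentioned").
Base order: This coach mentioned David has designed a bridge.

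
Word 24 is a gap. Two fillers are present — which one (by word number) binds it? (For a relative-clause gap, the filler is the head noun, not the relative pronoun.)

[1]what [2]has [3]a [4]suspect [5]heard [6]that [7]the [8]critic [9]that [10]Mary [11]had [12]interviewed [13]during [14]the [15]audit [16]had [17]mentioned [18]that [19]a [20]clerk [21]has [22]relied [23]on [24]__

The marked gap is the object of the preposition "on" of "relied".
Its filler is the fronted wh-phrase "what", at word 1.
(The other dependency links word 8 to a gap after word 12.)

1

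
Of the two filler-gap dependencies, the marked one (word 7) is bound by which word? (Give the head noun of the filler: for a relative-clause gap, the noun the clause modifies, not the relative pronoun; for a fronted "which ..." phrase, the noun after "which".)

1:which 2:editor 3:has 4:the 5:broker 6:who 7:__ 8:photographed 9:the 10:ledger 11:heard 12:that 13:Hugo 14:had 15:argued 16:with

5

The marked gap is inside the relative clause, the subject of "photographed".
Its filler is the head noun "broker" (via "who"), at word 5.
(The other dependency links word 2 to a gap after word 16.)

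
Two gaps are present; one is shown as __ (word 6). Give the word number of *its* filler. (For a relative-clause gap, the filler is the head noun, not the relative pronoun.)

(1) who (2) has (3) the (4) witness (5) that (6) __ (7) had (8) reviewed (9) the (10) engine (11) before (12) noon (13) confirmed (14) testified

4

The marked gap is inside the relative clause, the subject of "reviewed".
Its filler is the head noun "witness" (via "that"), at word 4.
(The other dependency links word 1 to a gap after word 13.)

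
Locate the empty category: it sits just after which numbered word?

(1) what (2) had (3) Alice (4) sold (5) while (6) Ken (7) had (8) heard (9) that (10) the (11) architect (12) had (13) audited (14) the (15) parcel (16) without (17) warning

The displaced element is "what" (word 1).
It functions as the direct object of "sold", so the gap sits immediately after word 4 ("sold").
Base order: Alice had sold what while Ken had heard that the architect had audited the parcel without warning.

4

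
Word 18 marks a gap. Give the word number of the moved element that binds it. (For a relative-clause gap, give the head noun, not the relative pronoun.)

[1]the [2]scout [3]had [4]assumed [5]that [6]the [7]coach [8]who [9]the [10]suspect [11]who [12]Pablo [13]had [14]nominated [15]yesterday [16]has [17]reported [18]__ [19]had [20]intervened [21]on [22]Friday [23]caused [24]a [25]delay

The gap at 18 is the subject of "intervened", inside a relative clause.
The relative pronoun is "who" (word 8); it is bound by the head noun immediately before it.
Its filler is the head noun "coach", at word 7.

7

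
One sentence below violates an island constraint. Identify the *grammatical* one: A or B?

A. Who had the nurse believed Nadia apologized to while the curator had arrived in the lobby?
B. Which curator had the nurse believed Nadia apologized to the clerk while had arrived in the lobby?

A

In B, the wh-phrase is extracted from inside an adjunct island (introduced by "while"), which blocks movement.
In A, the extraction path crosses only that-complement boundaries, which are transparent.
So A is grammatical.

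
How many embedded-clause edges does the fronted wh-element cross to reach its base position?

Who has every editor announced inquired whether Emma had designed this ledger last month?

"who" is extracted from the subject of "inquired".
Boundaries crossed, outermost first: [Ø] — 1 in total.

1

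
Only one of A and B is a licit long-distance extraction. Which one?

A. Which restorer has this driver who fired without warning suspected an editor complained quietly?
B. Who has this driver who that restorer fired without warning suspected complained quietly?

In A, the wh-phrase is extracted from inside a complex-NP island (relative clause) (introduced by "who"), which blocks movement.
In B, the extraction path crosses only that-complement boundaries, which are transparent.
So B is grammatical.

B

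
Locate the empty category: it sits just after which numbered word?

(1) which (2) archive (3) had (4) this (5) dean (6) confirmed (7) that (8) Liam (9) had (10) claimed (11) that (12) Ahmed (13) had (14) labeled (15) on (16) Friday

14

The displaced element is "which archive" (word 2).
It is linked across 2 clause boundaries (that → that).
It functions as the direct object of "labeled", so the gap sits immediately after word 14 ("labeled").
Base order: This dean had confirmed that Liam had claimed that Ahmed had labeled which archive on Friday.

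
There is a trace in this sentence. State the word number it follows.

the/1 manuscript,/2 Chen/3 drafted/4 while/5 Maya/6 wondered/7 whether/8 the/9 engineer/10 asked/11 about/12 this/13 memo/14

The displaced element is "the manuscript" (word 2).
It functions as the direct object of "drafted", so the gap sits immediately after word 4 ("drafted").
Base order: Chen drafted the manuscript while Maya wondered whether the engineer asked about this memo.

4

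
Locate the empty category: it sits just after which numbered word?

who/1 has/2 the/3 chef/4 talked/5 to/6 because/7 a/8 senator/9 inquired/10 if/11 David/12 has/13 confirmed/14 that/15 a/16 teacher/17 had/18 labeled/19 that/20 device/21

6

The displaced element is "who" (word 1).
It functions as the object of the preposition "to" of "talked", so the gap sits immediately after word 6 ("to").
Base order: The chef has talked to who because a senator inquired if David has confirmed that a teacher had labeled that device.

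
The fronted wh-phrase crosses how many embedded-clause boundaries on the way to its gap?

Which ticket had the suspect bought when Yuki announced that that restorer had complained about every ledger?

"which ticket" originates inside the matrix clause — no clause boundary is crossed.

0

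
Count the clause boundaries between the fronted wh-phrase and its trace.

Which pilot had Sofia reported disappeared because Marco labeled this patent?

"which pilot" is extracted from the subject of "disappeared".
Boundaries crossed, outermost first: [Ø] — 1 in total.

1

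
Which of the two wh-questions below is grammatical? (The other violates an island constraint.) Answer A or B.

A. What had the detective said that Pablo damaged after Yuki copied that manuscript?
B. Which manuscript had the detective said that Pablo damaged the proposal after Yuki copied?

A

In B, the wh-phrase is extracted from inside an adjunct island (introduced by "after"), which blocks movement.
In A, the extraction path crosses only that-complement boundaries, which are transparent.
So A is grammatical.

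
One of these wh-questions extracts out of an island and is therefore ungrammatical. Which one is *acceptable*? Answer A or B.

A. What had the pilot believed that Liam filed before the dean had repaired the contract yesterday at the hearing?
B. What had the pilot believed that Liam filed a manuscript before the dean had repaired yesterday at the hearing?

In B, the wh-phrase is extracted from inside an adjunct island (introduced by "before"), which blocks movement.
In A, the extraction path crosses only that-complement boundaries, which are transparent.
So A is grammatical.

A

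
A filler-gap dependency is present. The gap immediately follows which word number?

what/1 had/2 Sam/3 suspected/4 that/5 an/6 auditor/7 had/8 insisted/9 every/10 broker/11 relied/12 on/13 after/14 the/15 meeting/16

13

The displaced element is "what" (word 1).
It is linked across 2 clause boundaries (that → Ø).
It functions as the object of the preposition "on" of "relied", so the gap sits immediately after word 13 ("on").
Base order: Sam had suspected that an auditor had insisted every broker relied on what after the meeting.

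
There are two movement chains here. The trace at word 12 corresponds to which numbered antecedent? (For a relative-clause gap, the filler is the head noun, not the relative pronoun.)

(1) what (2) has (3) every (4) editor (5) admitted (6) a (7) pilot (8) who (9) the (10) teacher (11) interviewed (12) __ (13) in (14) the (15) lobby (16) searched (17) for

7

The marked gap is inside the relative clause, the direct object of "interviewed".
Its filler is the head noun "pilot" (via "who"), at word 7.
(The other dependency links word 1 to a gap after word 17.)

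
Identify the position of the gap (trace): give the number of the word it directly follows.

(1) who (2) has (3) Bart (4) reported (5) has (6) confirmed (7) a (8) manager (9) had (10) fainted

4

The displaced element is "who" (word 1).
It is linked across 1 clause boundary (Ø).
It functions as the subject of "confirmed", so the gap sits immediately after word 4 ("reported").
Base order: Bart has reported that who has confirmed a manager had fainted.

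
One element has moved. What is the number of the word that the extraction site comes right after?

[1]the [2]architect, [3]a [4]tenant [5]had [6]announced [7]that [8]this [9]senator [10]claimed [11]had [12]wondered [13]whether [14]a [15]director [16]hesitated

10

The displaced element is "the architect" (word 2).
It is linked across 2 clause boundaries (that → Ø).
It functions as the subject of "wondered", so the gap sits immediately after word 10 ("claimed").
Base order: A tenant had announced that this senator claimed that the architect had wondered whether a director hesitated.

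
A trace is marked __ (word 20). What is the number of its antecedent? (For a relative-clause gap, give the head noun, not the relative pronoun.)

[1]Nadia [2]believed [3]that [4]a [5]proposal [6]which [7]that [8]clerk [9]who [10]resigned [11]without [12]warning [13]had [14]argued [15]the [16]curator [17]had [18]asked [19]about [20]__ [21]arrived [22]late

The gap at 20 is the prepositional object of "asked", inside a relative clause.
The relative pronoun is "which" (word 6); it is bound by the head noun immediately before it.
Its filler is the head noun "proposal", at word 5.

5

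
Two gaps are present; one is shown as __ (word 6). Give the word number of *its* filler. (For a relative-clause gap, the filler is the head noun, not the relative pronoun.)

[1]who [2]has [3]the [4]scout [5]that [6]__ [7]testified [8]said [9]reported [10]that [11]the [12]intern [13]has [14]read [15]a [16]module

4

The marked gap is inside the relative clause, the subject of "testified".
Its filler is the head noun "scout" (via "that"), at word 4.
(The other dependency links word 1 to a gap after word 8.)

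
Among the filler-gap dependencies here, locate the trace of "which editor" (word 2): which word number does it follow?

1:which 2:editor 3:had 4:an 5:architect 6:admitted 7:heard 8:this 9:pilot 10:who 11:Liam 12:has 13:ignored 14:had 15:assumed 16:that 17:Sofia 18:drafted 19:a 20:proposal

6

The displaced element is "which editor" (word 2).
It is linked across 1 clause boundary (Ø).
It functions as the subject of "heard", so the gap sits immediately after word 6 ("admitted").
Base order: An architect had admitted that which editor heard this pilot who Liam has ignored had assumed that Sofia drafted a proposal.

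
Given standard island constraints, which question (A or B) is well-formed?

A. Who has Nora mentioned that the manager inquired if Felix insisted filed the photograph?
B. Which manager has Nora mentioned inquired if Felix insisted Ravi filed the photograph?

In A, the wh-phrase is extracted from inside a wh-island (introduced by "if"), which blocks movement.
In B, the extraction path crosses only that-complement boundaries, which are transparent.
So B is grammatical.

B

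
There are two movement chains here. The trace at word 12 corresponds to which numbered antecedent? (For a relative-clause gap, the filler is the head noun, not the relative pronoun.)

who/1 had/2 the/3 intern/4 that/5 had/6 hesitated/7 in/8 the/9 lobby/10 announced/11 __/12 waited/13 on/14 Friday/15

1

The marked gap is the subject of "waited".
Its filler is the fronted wh-phrase "who", at word 1.
(The other dependency links word 4 to a gap after word 5.)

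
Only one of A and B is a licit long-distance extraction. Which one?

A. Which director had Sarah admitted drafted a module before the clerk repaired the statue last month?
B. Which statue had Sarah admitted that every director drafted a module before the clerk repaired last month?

In B, the wh-phrase is extracted from inside an adjunct island (introduced by "before"), which blocks movement.
In A, the extraction path crosses only that-complement boundaries, which are transparent.
So A is grammatical.

A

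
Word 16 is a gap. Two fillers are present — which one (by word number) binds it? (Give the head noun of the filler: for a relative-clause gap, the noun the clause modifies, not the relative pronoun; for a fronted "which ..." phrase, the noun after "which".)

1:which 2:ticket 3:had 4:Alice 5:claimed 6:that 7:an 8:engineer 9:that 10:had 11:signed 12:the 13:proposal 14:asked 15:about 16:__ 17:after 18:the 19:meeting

2

The marked gap is the object of the preposition "about" of "asked".
Its filler is the fronted wh-phrase "which ticket", at word 2.
(The other dependency links word 8 to a gap after word 9.)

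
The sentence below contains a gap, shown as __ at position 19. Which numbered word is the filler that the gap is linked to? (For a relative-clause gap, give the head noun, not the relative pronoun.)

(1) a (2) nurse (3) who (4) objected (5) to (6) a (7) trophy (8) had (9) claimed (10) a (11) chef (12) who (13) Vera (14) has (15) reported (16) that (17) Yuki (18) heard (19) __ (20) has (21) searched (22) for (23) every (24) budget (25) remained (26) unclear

The gap at 19 is the subject of "searched", inside a relative clause.
The relative pronoun is "who" (word 12); it is bound by the head noun immediately before it.
Its filler is the head noun "chef", at word 11.

11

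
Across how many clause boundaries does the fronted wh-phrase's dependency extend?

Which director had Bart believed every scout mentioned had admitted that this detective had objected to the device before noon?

2

"which director" is extracted from the subject of "admitted".
Boundaries crossed, outermost first: [Ø], [Ø] — 2 in total.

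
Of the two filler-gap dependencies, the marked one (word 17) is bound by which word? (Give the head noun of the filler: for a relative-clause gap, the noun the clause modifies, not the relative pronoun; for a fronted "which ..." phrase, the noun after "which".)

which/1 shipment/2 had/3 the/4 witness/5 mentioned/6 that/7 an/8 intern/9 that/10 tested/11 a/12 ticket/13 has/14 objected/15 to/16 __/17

The marked gap is the object of the preposition "to" of "objected".
Its filler is the fronted wh-phrase "which shipment", at word 2.
(The other dependency links word 9 to a gap after word 10.)

2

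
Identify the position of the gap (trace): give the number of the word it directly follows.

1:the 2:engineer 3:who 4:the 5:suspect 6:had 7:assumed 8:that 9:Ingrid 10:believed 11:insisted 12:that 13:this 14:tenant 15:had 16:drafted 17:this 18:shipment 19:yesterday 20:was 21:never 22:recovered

10

The displaced element is "the engineer" (word 2).
It is linked across 2 clause boundaries (that → Ø).
It functions as the subject of "insisted", so the gap sits immediately after word 10 ("believed").
Base order: The suspect had assumed that Ingrid believed the engineer insisted that this tenant had drafted this shipment yesterday.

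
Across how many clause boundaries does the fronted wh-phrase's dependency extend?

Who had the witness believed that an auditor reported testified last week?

2

"who" is extracted from the subject of "testified".
Boundaries crossed, outermost first: [that], [Ø] — 2 in total.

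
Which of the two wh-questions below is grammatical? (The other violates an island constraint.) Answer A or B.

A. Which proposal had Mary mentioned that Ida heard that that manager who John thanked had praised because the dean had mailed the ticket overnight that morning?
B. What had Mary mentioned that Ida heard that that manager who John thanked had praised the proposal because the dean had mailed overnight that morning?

A

In B, the wh-phrase is extracted from inside an adjunct island (introduced by "because"), which blocks movement.
In A, the extraction path crosses only that-complement boundaries, which are transparent.
So A is grammatical.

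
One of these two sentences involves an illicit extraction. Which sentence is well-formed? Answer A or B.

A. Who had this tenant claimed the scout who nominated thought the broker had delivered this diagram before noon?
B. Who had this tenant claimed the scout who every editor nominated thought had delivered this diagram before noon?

B

In A, the wh-phrase is extracted from inside a complex-NP island (relative clause) (introduced by "who"), which blocks movement.
In B, the extraction path crosses only that-complement boundaries, which are transparent.
So B is grammatical.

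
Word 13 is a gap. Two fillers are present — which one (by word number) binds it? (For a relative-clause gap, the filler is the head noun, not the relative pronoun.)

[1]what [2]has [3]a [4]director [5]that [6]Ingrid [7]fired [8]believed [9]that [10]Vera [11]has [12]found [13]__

1

The marked gap is the direct object of "found".
Its filler is the fronted wh-phrase "what", at word 1.
(The other dependency links word 4 to a gap after word 7.)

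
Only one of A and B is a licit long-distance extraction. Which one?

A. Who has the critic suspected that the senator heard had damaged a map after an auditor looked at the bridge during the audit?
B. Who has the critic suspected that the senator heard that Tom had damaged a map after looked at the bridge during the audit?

A

In B, the wh-phrase is extracted from inside an adjunct island (introduced by "after"), which blocks movement.
In A, the extraction path crosses only that-complement boundaries, which are transparent.
So A is grammatical.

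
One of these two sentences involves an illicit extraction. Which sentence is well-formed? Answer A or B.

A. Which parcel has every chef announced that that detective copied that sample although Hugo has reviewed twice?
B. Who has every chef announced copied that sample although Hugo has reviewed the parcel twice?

B

In A, the wh-phrase is extracted from inside an adjunct island (introduced by "although"), which blocks movement.
In B, the extraction path crosses only that-complement boundaries, which are transparent.
So B is grammatical.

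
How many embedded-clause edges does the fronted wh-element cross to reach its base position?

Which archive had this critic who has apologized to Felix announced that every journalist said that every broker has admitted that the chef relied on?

3

"which archive" is extracted from the PP object of "relied".
Boundaries crossed, outermost first: [that], [that], [that] — 3 in total.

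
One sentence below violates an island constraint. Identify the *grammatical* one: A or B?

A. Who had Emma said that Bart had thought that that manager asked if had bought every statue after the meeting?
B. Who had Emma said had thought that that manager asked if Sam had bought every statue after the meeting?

B

In A, the wh-phrase is extracted from inside a wh-island (introduced by "if"), which blocks movement.
In B, the extraction path crosses only that-complement boundaries, which are transparent.
So B is grammatical.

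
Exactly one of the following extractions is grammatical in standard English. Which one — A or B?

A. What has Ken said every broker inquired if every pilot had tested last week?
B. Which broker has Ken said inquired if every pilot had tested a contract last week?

In A, the wh-phrase is extracted from inside a wh-island (introduced by "if"), which blocks movement.
In B, the extraction path crosses only that-complement boundaries, which are transparent.
So B is grammatical.

B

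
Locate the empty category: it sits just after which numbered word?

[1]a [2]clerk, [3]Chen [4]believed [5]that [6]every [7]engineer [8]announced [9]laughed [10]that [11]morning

The displaced element is "a clerk" (word 2).
It is linked across 2 clause boundaries (that → Ø).
It functions as the subject of "laughed", so the gap sits immediately after word 8 ("announced").
Base order: Chen believed that every engineer announced a clerk laughed that morning.

8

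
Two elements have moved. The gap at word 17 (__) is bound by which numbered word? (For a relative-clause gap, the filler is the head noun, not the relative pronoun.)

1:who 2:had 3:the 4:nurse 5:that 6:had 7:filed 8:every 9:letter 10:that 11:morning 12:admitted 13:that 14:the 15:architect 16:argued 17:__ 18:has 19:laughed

1

The marked gap is the subject of "laughed".
Its filler is the fronted wh-phrase "who", at word 1.
(The other dependency links word 4 to a gap after word 5.)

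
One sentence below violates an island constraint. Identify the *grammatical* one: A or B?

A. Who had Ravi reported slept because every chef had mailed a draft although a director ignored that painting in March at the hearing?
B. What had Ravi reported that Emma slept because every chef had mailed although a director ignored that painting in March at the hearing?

A

In B, the wh-phrase is extracted from inside an adjunct island (introduced by "because"), which blocks movement.
In A, the extraction path crosses only that-complement boundaries, which are transparent.
So A is grammatical.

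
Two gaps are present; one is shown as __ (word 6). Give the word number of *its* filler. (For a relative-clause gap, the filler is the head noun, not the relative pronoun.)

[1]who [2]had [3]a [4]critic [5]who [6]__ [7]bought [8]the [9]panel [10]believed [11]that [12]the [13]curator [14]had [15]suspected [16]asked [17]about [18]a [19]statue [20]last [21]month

The marked gap is inside the relative clause, the subject of "bought".
Its filler is the head noun "critic" (via "who"), at word 4.
(The other dependency links word 1 to a gap after word 15.)

4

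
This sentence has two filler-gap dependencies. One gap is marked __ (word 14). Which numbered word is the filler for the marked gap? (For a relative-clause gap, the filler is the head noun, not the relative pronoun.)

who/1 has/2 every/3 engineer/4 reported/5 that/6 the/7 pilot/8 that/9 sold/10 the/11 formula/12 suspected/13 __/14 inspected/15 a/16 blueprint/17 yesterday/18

1

The marked gap is the subject of "inspected".
Its filler is the fronted wh-phrase "who", at word 1.
(The other dependency links word 8 to a gap after word 9.)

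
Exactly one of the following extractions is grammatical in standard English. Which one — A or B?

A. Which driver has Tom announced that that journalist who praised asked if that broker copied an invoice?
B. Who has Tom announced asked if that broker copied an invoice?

In A, the wh-phrase is extracted from inside a complex-NP island (relative clause) (introduced by "who"), which blocks movement.
In B, the extraction path crosses only that-complement boundaries, which are transparent.
So B is grammatical.

B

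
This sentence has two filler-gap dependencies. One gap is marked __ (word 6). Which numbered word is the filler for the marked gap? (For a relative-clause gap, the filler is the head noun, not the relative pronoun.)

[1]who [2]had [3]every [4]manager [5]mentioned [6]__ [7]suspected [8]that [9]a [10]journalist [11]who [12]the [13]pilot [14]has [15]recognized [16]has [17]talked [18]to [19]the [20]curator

The marked gap is the subject of "suspected".
Its filler is the fronted wh-phrase "who", at word 1.
(The other dependency links word 10 to a gap after word 15.)

1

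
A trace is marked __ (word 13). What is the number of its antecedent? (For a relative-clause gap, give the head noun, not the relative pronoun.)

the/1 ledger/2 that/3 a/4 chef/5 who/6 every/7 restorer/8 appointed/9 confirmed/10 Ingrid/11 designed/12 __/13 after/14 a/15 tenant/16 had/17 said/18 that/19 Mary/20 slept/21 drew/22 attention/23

2

The gap at 13 is the object of "designed", inside a relative clause.
The relative pronoun is "that" (word 3); it is bound by the head noun immediately before it.
Its filler is the head noun "ledger", at word 2.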